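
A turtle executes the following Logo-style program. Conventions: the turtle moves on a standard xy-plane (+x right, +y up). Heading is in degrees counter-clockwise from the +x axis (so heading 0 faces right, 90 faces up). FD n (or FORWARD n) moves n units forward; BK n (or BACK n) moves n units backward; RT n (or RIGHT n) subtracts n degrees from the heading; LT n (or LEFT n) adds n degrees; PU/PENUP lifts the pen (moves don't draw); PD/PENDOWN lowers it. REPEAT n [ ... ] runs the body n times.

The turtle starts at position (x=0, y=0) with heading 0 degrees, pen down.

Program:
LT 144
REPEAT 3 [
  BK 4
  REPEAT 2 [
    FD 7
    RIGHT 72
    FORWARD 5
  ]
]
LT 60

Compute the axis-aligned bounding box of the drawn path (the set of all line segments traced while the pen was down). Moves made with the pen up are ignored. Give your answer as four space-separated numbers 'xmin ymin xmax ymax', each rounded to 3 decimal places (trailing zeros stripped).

Executing turtle program step by step:
Start: pos=(0,0), heading=0, pen down
LT 144: heading 0 -> 144
REPEAT 3 [
  -- iteration 1/3 --
  BK 4: (0,0) -> (3.236,-2.351) [heading=144, draw]
  REPEAT 2 [
    -- iteration 1/2 --
    FD 7: (3.236,-2.351) -> (-2.427,1.763) [heading=144, draw]
    RT 72: heading 144 -> 72
    FD 5: (-2.427,1.763) -> (-0.882,6.519) [heading=72, draw]
    -- iteration 2/2 --
    FD 7: (-0.882,6.519) -> (1.281,13.176) [heading=72, draw]
    RT 72: heading 72 -> 0
    FD 5: (1.281,13.176) -> (6.281,13.176) [heading=0, draw]
  ]
  -- iteration 2/3 --
  BK 4: (6.281,13.176) -> (2.281,13.176) [heading=0, draw]
  REPEAT 2 [
    -- iteration 1/2 --
    FD 7: (2.281,13.176) -> (9.281,13.176) [heading=0, draw]
    RT 72: heading 0 -> 288
    FD 5: (9.281,13.176) -> (10.826,8.421) [heading=288, draw]
    -- iteration 2/2 --
    FD 7: (10.826,8.421) -> (12.989,1.763) [heading=288, draw]
    RT 72: heading 288 -> 216
    FD 5: (12.989,1.763) -> (8.944,-1.176) [heading=216, draw]
  ]
  -- iteration 3/3 --
  BK 4: (8.944,-1.176) -> (12.18,1.176) [heading=216, draw]
  REPEAT 2 [
    -- iteration 1/2 --
    FD 7: (12.18,1.176) -> (6.517,-2.939) [heading=216, draw]
    RT 72: heading 216 -> 144
    FD 5: (6.517,-2.939) -> (2.472,0) [heading=144, draw]
    -- iteration 2/2 --
    FD 7: (2.472,0) -> (-3.191,4.114) [heading=144, draw]
    RT 72: heading 144 -> 72
    FD 5: (-3.191,4.114) -> (-1.646,8.87) [heading=72, draw]
  ]
]
LT 60: heading 72 -> 132
Final: pos=(-1.646,8.87), heading=132, 15 segment(s) drawn

Segment endpoints: x in {-3.191, -2.427, -1.646, -0.882, 0, 1.281, 2.281, 2.472, 3.236, 6.281, 6.517, 8.944, 9.281, 10.826, 12.18, 12.989}, y in {-2.939, -2.351, -1.176, 0, 0, 1.176, 1.763, 1.763, 4.114, 6.519, 8.421, 8.87, 13.176}
xmin=-3.191, ymin=-2.939, xmax=12.989, ymax=13.176

Answer: -3.191 -2.939 12.989 13.176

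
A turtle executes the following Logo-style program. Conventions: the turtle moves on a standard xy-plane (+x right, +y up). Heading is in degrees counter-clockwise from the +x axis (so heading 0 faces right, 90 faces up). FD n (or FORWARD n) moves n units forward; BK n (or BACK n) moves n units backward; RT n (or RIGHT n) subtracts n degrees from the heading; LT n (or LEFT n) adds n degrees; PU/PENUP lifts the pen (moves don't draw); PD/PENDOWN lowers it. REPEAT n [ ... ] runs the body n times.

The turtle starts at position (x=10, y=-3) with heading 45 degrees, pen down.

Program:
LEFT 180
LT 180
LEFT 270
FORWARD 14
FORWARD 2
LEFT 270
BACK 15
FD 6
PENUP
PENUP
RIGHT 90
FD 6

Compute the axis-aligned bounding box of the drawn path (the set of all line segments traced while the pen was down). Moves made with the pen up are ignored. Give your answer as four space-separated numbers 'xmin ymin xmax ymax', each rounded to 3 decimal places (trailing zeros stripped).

Executing turtle program step by step:
Start: pos=(10,-3), heading=45, pen down
LT 180: heading 45 -> 225
LT 180: heading 225 -> 45
LT 270: heading 45 -> 315
FD 14: (10,-3) -> (19.899,-12.899) [heading=315, draw]
FD 2: (19.899,-12.899) -> (21.314,-14.314) [heading=315, draw]
LT 270: heading 315 -> 225
BK 15: (21.314,-14.314) -> (31.92,-3.707) [heading=225, draw]
FD 6: (31.92,-3.707) -> (27.678,-7.95) [heading=225, draw]
PU: pen up
PU: pen up
RT 90: heading 225 -> 135
FD 6: (27.678,-7.95) -> (23.435,-3.707) [heading=135, move]
Final: pos=(23.435,-3.707), heading=135, 4 segment(s) drawn

Segment endpoints: x in {10, 19.899, 21.314, 27.678, 31.92}, y in {-14.314, -12.899, -7.95, -3.707, -3}
xmin=10, ymin=-14.314, xmax=31.92, ymax=-3

Answer: 10 -14.314 31.92 -3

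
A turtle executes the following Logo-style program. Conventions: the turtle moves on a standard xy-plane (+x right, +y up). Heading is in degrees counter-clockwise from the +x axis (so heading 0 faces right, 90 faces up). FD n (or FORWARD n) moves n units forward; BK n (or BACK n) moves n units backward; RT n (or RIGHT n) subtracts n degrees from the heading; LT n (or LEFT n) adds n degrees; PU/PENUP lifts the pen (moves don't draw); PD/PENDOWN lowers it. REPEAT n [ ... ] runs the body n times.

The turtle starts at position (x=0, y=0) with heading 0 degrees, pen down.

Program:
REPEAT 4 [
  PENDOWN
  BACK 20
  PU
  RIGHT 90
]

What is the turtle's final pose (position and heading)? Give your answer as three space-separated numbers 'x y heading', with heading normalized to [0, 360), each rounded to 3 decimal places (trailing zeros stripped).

Executing turtle program step by step:
Start: pos=(0,0), heading=0, pen down
REPEAT 4 [
  -- iteration 1/4 --
  PD: pen down
  BK 20: (0,0) -> (-20,0) [heading=0, draw]
  PU: pen up
  RT 90: heading 0 -> 270
  -- iteration 2/4 --
  PD: pen down
  BK 20: (-20,0) -> (-20,20) [heading=270, draw]
  PU: pen up
  RT 90: heading 270 -> 180
  -- iteration 3/4 --
  PD: pen down
  BK 20: (-20,20) -> (0,20) [heading=180, draw]
  PU: pen up
  RT 90: heading 180 -> 90
  -- iteration 4/4 --
  PD: pen down
  BK 20: (0,20) -> (0,0) [heading=90, draw]
  PU: pen up
  RT 90: heading 90 -> 0
]
Final: pos=(0,0), heading=0, 4 segment(s) drawn

Answer: 0 0 0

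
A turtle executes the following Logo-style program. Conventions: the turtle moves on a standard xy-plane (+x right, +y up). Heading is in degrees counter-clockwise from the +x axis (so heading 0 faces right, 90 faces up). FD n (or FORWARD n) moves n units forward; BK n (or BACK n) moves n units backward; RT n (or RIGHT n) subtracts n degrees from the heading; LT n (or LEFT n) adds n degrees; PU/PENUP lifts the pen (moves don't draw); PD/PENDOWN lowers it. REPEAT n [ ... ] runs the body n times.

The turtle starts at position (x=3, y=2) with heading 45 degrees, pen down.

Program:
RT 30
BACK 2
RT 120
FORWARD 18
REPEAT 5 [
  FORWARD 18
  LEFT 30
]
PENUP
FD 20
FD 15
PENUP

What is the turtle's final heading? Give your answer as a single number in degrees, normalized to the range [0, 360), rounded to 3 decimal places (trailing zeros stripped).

Answer: 45

Derivation:
Executing turtle program step by step:
Start: pos=(3,2), heading=45, pen down
RT 30: heading 45 -> 15
BK 2: (3,2) -> (1.068,1.482) [heading=15, draw]
RT 120: heading 15 -> 255
FD 18: (1.068,1.482) -> (-3.591,-15.904) [heading=255, draw]
REPEAT 5 [
  -- iteration 1/5 --
  FD 18: (-3.591,-15.904) -> (-8.249,-33.291) [heading=255, draw]
  LT 30: heading 255 -> 285
  -- iteration 2/5 --
  FD 18: (-8.249,-33.291) -> (-3.591,-50.678) [heading=285, draw]
  LT 30: heading 285 -> 315
  -- iteration 3/5 --
  FD 18: (-3.591,-50.678) -> (9.137,-63.406) [heading=315, draw]
  LT 30: heading 315 -> 345
  -- iteration 4/5 --
  FD 18: (9.137,-63.406) -> (26.524,-68.064) [heading=345, draw]
  LT 30: heading 345 -> 15
  -- iteration 5/5 --
  FD 18: (26.524,-68.064) -> (43.911,-63.406) [heading=15, draw]
  LT 30: heading 15 -> 45
]
PU: pen up
FD 20: (43.911,-63.406) -> (58.053,-49.263) [heading=45, move]
FD 15: (58.053,-49.263) -> (68.659,-38.657) [heading=45, move]
PU: pen up
Final: pos=(68.659,-38.657), heading=45, 7 segment(s) drawn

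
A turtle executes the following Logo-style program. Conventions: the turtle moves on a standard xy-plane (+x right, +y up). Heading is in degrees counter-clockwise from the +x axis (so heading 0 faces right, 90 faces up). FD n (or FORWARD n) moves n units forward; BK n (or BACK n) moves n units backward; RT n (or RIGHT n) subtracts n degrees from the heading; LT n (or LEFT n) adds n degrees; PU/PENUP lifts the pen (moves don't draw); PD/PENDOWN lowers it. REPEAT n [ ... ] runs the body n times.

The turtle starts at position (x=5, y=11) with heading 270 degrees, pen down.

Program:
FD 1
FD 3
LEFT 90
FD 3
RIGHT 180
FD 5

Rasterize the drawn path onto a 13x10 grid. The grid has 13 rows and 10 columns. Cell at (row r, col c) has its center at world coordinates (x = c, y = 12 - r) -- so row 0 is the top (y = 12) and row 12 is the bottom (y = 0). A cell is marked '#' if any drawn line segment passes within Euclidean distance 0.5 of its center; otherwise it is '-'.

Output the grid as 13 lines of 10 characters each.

Answer: ----------
-----#----
-----#----
-----#----
-----#----
---######-
----------
----------
----------
----------
----------
----------
----------

Derivation:
Segment 0: (5,11) -> (5,10)
Segment 1: (5,10) -> (5,7)
Segment 2: (5,7) -> (8,7)
Segment 3: (8,7) -> (3,7)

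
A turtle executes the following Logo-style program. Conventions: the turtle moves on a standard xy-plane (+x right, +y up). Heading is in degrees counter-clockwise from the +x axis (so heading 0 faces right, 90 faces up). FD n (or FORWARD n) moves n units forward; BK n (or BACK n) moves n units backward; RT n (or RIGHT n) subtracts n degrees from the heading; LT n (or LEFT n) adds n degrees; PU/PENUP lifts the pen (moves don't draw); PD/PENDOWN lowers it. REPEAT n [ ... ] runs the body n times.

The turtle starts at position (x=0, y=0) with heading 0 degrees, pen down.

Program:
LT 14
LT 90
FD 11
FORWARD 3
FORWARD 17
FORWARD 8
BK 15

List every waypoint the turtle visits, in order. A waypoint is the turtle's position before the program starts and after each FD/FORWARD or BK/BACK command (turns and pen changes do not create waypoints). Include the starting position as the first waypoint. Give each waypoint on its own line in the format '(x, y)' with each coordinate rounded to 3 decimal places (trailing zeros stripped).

Answer: (0, 0)
(-2.661, 10.673)
(-3.387, 13.584)
(-7.5, 30.079)
(-9.435, 37.842)
(-5.806, 23.287)

Derivation:
Executing turtle program step by step:
Start: pos=(0,0), heading=0, pen down
LT 14: heading 0 -> 14
LT 90: heading 14 -> 104
FD 11: (0,0) -> (-2.661,10.673) [heading=104, draw]
FD 3: (-2.661,10.673) -> (-3.387,13.584) [heading=104, draw]
FD 17: (-3.387,13.584) -> (-7.5,30.079) [heading=104, draw]
FD 8: (-7.5,30.079) -> (-9.435,37.842) [heading=104, draw]
BK 15: (-9.435,37.842) -> (-5.806,23.287) [heading=104, draw]
Final: pos=(-5.806,23.287), heading=104, 5 segment(s) drawn
Waypoints (6 total):
(0, 0)
(-2.661, 10.673)
(-3.387, 13.584)
(-7.5, 30.079)
(-9.435, 37.842)
(-5.806, 23.287)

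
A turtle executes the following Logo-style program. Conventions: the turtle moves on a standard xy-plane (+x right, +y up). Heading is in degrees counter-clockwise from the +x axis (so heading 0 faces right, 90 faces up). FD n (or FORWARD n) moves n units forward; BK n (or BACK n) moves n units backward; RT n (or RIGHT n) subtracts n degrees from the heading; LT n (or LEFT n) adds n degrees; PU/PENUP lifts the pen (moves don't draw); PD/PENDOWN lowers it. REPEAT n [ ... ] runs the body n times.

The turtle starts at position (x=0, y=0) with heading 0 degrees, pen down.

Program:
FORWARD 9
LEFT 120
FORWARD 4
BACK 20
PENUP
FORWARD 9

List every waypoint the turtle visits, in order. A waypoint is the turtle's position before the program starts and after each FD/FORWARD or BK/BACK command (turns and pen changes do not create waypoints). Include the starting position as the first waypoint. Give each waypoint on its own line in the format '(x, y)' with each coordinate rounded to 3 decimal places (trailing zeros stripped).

Answer: (0, 0)
(9, 0)
(7, 3.464)
(17, -13.856)
(12.5, -6.062)

Derivation:
Executing turtle program step by step:
Start: pos=(0,0), heading=0, pen down
FD 9: (0,0) -> (9,0) [heading=0, draw]
LT 120: heading 0 -> 120
FD 4: (9,0) -> (7,3.464) [heading=120, draw]
BK 20: (7,3.464) -> (17,-13.856) [heading=120, draw]
PU: pen up
FD 9: (17,-13.856) -> (12.5,-6.062) [heading=120, move]
Final: pos=(12.5,-6.062), heading=120, 3 segment(s) drawn
Waypoints (5 total):
(0, 0)
(9, 0)
(7, 3.464)
(17, -13.856)
(12.5, -6.062)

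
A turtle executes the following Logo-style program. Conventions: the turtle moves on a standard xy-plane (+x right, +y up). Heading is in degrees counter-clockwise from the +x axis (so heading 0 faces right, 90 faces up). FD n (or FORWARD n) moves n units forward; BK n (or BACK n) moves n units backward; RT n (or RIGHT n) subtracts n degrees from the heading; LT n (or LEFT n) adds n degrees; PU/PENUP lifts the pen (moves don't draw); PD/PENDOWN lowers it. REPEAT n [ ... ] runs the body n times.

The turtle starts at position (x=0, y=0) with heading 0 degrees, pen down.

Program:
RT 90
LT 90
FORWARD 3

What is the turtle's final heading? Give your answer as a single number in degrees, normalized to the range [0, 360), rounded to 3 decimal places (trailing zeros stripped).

Executing turtle program step by step:
Start: pos=(0,0), heading=0, pen down
RT 90: heading 0 -> 270
LT 90: heading 270 -> 0
FD 3: (0,0) -> (3,0) [heading=0, draw]
Final: pos=(3,0), heading=0, 1 segment(s) drawn

Answer: 0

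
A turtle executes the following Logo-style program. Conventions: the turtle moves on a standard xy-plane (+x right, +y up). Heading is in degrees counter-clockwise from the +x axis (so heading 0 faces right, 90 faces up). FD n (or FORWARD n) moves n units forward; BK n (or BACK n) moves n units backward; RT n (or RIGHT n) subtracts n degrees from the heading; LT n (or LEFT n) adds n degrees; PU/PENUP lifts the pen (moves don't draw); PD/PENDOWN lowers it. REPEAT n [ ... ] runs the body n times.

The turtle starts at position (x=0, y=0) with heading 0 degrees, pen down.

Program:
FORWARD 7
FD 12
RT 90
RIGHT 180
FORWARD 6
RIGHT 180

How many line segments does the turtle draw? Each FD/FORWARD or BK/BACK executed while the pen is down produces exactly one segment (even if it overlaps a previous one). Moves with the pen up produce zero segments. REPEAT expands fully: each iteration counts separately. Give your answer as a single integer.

Answer: 3

Derivation:
Executing turtle program step by step:
Start: pos=(0,0), heading=0, pen down
FD 7: (0,0) -> (7,0) [heading=0, draw]
FD 12: (7,0) -> (19,0) [heading=0, draw]
RT 90: heading 0 -> 270
RT 180: heading 270 -> 90
FD 6: (19,0) -> (19,6) [heading=90, draw]
RT 180: heading 90 -> 270
Final: pos=(19,6), heading=270, 3 segment(s) drawn
Segments drawn: 3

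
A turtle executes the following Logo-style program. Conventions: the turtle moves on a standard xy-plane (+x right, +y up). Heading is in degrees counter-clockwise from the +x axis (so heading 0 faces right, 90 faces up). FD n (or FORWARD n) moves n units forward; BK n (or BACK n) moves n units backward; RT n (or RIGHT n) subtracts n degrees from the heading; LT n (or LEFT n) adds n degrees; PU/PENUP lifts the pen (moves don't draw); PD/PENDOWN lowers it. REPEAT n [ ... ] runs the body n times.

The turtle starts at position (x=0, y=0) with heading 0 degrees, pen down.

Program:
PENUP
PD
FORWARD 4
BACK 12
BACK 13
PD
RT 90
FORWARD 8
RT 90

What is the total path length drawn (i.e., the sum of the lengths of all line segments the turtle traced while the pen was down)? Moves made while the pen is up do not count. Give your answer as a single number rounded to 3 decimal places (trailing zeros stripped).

Answer: 37

Derivation:
Executing turtle program step by step:
Start: pos=(0,0), heading=0, pen down
PU: pen up
PD: pen down
FD 4: (0,0) -> (4,0) [heading=0, draw]
BK 12: (4,0) -> (-8,0) [heading=0, draw]
BK 13: (-8,0) -> (-21,0) [heading=0, draw]
PD: pen down
RT 90: heading 0 -> 270
FD 8: (-21,0) -> (-21,-8) [heading=270, draw]
RT 90: heading 270 -> 180
Final: pos=(-21,-8), heading=180, 4 segment(s) drawn

Segment lengths:
  seg 1: (0,0) -> (4,0), length = 4
  seg 2: (4,0) -> (-8,0), length = 12
  seg 3: (-8,0) -> (-21,0), length = 13
  seg 4: (-21,0) -> (-21,-8), length = 8
Total = 37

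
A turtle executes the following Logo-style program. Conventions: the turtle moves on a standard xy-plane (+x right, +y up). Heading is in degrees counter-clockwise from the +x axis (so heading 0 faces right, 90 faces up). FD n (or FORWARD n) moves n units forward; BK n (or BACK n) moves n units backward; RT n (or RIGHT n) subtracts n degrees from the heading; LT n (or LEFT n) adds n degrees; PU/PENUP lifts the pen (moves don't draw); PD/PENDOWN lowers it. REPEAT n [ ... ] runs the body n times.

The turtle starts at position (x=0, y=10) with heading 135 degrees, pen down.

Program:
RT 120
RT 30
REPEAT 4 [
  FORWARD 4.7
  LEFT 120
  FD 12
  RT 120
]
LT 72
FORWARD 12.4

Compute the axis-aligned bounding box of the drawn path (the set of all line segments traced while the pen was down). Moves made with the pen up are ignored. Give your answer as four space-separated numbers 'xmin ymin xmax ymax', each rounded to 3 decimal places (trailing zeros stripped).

Executing turtle program step by step:
Start: pos=(0,10), heading=135, pen down
RT 120: heading 135 -> 15
RT 30: heading 15 -> 345
REPEAT 4 [
  -- iteration 1/4 --
  FD 4.7: (0,10) -> (4.54,8.784) [heading=345, draw]
  LT 120: heading 345 -> 105
  FD 12: (4.54,8.784) -> (1.434,20.375) [heading=105, draw]
  RT 120: heading 105 -> 345
  -- iteration 2/4 --
  FD 4.7: (1.434,20.375) -> (5.974,19.158) [heading=345, draw]
  LT 120: heading 345 -> 105
  FD 12: (5.974,19.158) -> (2.868,30.749) [heading=105, draw]
  RT 120: heading 105 -> 345
  -- iteration 3/4 --
  FD 4.7: (2.868,30.749) -> (7.408,29.533) [heading=345, draw]
  LT 120: heading 345 -> 105
  FD 12: (7.408,29.533) -> (4.302,41.124) [heading=105, draw]
  RT 120: heading 105 -> 345
  -- iteration 4/4 --
  FD 4.7: (4.302,41.124) -> (8.842,39.908) [heading=345, draw]
  LT 120: heading 345 -> 105
  FD 12: (8.842,39.908) -> (5.736,51.499) [heading=105, draw]
  RT 120: heading 105 -> 345
]
LT 72: heading 345 -> 57
FD 12.4: (5.736,51.499) -> (12.49,61.898) [heading=57, draw]
Final: pos=(12.49,61.898), heading=57, 9 segment(s) drawn

Segment endpoints: x in {0, 1.434, 2.868, 4.302, 4.54, 5.736, 5.974, 7.408, 8.842, 12.49}, y in {8.784, 10, 19.158, 20.375, 29.533, 30.749, 39.908, 41.124, 51.499, 61.898}
xmin=0, ymin=8.784, xmax=12.49, ymax=61.898

Answer: 0 8.784 12.49 61.898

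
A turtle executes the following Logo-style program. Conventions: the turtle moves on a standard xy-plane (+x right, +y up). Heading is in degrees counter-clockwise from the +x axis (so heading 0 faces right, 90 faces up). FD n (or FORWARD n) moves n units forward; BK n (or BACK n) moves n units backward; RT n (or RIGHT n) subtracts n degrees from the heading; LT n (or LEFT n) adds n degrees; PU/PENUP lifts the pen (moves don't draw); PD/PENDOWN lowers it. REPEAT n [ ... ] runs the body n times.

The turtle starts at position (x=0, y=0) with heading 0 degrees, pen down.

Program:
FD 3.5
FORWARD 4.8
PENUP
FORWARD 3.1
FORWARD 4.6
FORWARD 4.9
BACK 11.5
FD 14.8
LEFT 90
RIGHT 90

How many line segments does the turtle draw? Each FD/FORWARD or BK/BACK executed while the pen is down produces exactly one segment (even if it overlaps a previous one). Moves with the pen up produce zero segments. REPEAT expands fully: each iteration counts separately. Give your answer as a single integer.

Answer: 2

Derivation:
Executing turtle program step by step:
Start: pos=(0,0), heading=0, pen down
FD 3.5: (0,0) -> (3.5,0) [heading=0, draw]
FD 4.8: (3.5,0) -> (8.3,0) [heading=0, draw]
PU: pen up
FD 3.1: (8.3,0) -> (11.4,0) [heading=0, move]
FD 4.6: (11.4,0) -> (16,0) [heading=0, move]
FD 4.9: (16,0) -> (20.9,0) [heading=0, move]
BK 11.5: (20.9,0) -> (9.4,0) [heading=0, move]
FD 14.8: (9.4,0) -> (24.2,0) [heading=0, move]
LT 90: heading 0 -> 90
RT 90: heading 90 -> 0
Final: pos=(24.2,0), heading=0, 2 segment(s) drawn
Segments drawn: 2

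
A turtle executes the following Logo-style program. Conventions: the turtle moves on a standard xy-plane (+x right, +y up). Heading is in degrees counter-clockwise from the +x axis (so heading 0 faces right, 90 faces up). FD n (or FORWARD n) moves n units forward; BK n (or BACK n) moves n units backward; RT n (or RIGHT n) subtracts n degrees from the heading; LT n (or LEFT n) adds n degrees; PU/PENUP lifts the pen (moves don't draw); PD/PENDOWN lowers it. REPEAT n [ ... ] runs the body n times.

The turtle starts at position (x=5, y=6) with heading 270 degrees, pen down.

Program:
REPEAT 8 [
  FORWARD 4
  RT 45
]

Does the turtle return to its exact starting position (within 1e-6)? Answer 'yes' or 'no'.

Executing turtle program step by step:
Start: pos=(5,6), heading=270, pen down
REPEAT 8 [
  -- iteration 1/8 --
  FD 4: (5,6) -> (5,2) [heading=270, draw]
  RT 45: heading 270 -> 225
  -- iteration 2/8 --
  FD 4: (5,2) -> (2.172,-0.828) [heading=225, draw]
  RT 45: heading 225 -> 180
  -- iteration 3/8 --
  FD 4: (2.172,-0.828) -> (-1.828,-0.828) [heading=180, draw]
  RT 45: heading 180 -> 135
  -- iteration 4/8 --
  FD 4: (-1.828,-0.828) -> (-4.657,2) [heading=135, draw]
  RT 45: heading 135 -> 90
  -- iteration 5/8 --
  FD 4: (-4.657,2) -> (-4.657,6) [heading=90, draw]
  RT 45: heading 90 -> 45
  -- iteration 6/8 --
  FD 4: (-4.657,6) -> (-1.828,8.828) [heading=45, draw]
  RT 45: heading 45 -> 0
  -- iteration 7/8 --
  FD 4: (-1.828,8.828) -> (2.172,8.828) [heading=0, draw]
  RT 45: heading 0 -> 315
  -- iteration 8/8 --
  FD 4: (2.172,8.828) -> (5,6) [heading=315, draw]
  RT 45: heading 315 -> 270
]
Final: pos=(5,6), heading=270, 8 segment(s) drawn

Start position: (5, 6)
Final position: (5, 6)
Distance = 0; < 1e-6 -> CLOSED

Answer: yes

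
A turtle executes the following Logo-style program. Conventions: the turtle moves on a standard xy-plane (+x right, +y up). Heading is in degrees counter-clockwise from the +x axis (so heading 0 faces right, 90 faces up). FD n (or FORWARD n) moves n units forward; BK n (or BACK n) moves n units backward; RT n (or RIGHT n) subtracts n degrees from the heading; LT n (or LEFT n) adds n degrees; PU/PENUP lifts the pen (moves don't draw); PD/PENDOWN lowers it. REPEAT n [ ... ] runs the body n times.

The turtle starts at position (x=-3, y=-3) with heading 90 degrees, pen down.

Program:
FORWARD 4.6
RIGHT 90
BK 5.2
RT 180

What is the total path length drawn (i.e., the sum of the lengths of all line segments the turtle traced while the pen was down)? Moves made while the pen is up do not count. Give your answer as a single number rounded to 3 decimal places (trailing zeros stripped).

Answer: 9.8

Derivation:
Executing turtle program step by step:
Start: pos=(-3,-3), heading=90, pen down
FD 4.6: (-3,-3) -> (-3,1.6) [heading=90, draw]
RT 90: heading 90 -> 0
BK 5.2: (-3,1.6) -> (-8.2,1.6) [heading=0, draw]
RT 180: heading 0 -> 180
Final: pos=(-8.2,1.6), heading=180, 2 segment(s) drawn

Segment lengths:
  seg 1: (-3,-3) -> (-3,1.6), length = 4.6
  seg 2: (-3,1.6) -> (-8.2,1.6), length = 5.2
Total = 9.8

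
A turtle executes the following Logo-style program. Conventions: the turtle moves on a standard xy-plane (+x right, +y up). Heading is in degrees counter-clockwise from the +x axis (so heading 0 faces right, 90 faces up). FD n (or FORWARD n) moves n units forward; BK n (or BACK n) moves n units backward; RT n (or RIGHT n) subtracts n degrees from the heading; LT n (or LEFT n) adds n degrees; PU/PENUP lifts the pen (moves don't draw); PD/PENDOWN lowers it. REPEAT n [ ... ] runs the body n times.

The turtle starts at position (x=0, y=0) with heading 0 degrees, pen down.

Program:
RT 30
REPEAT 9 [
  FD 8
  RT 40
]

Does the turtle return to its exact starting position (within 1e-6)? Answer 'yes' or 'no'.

Answer: yes

Derivation:
Executing turtle program step by step:
Start: pos=(0,0), heading=0, pen down
RT 30: heading 0 -> 330
REPEAT 9 [
  -- iteration 1/9 --
  FD 8: (0,0) -> (6.928,-4) [heading=330, draw]
  RT 40: heading 330 -> 290
  -- iteration 2/9 --
  FD 8: (6.928,-4) -> (9.664,-11.518) [heading=290, draw]
  RT 40: heading 290 -> 250
  -- iteration 3/9 --
  FD 8: (9.664,-11.518) -> (6.928,-19.035) [heading=250, draw]
  RT 40: heading 250 -> 210
  -- iteration 4/9 --
  FD 8: (6.928,-19.035) -> (0,-23.035) [heading=210, draw]
  RT 40: heading 210 -> 170
  -- iteration 5/9 --
  FD 8: (0,-23.035) -> (-7.878,-21.646) [heading=170, draw]
  RT 40: heading 170 -> 130
  -- iteration 6/9 --
  FD 8: (-7.878,-21.646) -> (-13.021,-15.518) [heading=130, draw]
  RT 40: heading 130 -> 90
  -- iteration 7/9 --
  FD 8: (-13.021,-15.518) -> (-13.021,-7.518) [heading=90, draw]
  RT 40: heading 90 -> 50
  -- iteration 8/9 --
  FD 8: (-13.021,-7.518) -> (-7.878,-1.389) [heading=50, draw]
  RT 40: heading 50 -> 10
  -- iteration 9/9 --
  FD 8: (-7.878,-1.389) -> (0,0) [heading=10, draw]
  RT 40: heading 10 -> 330
]
Final: pos=(0,0), heading=330, 9 segment(s) drawn

Start position: (0, 0)
Final position: (0, 0)
Distance = 0; < 1e-6 -> CLOSED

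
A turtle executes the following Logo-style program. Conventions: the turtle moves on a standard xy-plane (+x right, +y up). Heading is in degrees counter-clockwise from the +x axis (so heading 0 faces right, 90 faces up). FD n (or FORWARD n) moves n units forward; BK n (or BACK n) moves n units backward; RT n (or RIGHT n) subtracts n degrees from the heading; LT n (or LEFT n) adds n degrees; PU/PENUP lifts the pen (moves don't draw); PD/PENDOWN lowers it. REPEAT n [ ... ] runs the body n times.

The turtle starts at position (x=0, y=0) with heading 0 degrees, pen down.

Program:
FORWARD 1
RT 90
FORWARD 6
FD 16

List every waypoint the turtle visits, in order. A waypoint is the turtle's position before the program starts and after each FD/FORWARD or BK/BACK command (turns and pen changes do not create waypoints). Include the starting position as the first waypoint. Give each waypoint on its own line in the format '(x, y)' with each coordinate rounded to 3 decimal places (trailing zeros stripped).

Answer: (0, 0)
(1, 0)
(1, -6)
(1, -22)

Derivation:
Executing turtle program step by step:
Start: pos=(0,0), heading=0, pen down
FD 1: (0,0) -> (1,0) [heading=0, draw]
RT 90: heading 0 -> 270
FD 6: (1,0) -> (1,-6) [heading=270, draw]
FD 16: (1,-6) -> (1,-22) [heading=270, draw]
Final: pos=(1,-22), heading=270, 3 segment(s) drawn
Waypoints (4 total):
(0, 0)
(1, 0)
(1, -6)
(1, -22)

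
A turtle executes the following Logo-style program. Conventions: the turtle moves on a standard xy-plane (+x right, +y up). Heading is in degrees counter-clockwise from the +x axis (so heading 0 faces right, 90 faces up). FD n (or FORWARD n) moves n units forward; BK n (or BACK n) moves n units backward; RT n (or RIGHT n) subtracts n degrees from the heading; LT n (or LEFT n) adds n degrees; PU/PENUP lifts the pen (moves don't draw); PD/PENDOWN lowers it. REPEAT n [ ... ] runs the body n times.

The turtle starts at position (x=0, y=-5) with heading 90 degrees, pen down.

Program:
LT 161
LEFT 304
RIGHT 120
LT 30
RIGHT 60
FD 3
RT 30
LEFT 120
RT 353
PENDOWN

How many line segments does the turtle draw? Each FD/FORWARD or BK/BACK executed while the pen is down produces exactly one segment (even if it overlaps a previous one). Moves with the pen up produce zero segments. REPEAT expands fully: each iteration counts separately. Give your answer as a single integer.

Answer: 1

Derivation:
Executing turtle program step by step:
Start: pos=(0,-5), heading=90, pen down
LT 161: heading 90 -> 251
LT 304: heading 251 -> 195
RT 120: heading 195 -> 75
LT 30: heading 75 -> 105
RT 60: heading 105 -> 45
FD 3: (0,-5) -> (2.121,-2.879) [heading=45, draw]
RT 30: heading 45 -> 15
LT 120: heading 15 -> 135
RT 353: heading 135 -> 142
PD: pen down
Final: pos=(2.121,-2.879), heading=142, 1 segment(s) drawn
Segments drawn: 1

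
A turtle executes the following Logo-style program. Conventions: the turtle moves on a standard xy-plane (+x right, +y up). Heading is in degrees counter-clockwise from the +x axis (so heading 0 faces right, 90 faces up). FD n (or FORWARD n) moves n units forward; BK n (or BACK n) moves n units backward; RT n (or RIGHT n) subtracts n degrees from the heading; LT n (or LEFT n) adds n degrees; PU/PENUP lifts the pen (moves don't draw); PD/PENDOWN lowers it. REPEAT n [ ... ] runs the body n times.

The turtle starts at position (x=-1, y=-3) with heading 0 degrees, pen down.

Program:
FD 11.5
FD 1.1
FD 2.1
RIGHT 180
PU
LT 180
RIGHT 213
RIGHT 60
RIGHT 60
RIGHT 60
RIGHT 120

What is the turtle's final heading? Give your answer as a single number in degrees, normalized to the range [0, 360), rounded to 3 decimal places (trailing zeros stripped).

Executing turtle program step by step:
Start: pos=(-1,-3), heading=0, pen down
FD 11.5: (-1,-3) -> (10.5,-3) [heading=0, draw]
FD 1.1: (10.5,-3) -> (11.6,-3) [heading=0, draw]
FD 2.1: (11.6,-3) -> (13.7,-3) [heading=0, draw]
RT 180: heading 0 -> 180
PU: pen up
LT 180: heading 180 -> 0
RT 213: heading 0 -> 147
RT 60: heading 147 -> 87
RT 60: heading 87 -> 27
RT 60: heading 27 -> 327
RT 120: heading 327 -> 207
Final: pos=(13.7,-3), heading=207, 3 segment(s) drawn

Answer: 207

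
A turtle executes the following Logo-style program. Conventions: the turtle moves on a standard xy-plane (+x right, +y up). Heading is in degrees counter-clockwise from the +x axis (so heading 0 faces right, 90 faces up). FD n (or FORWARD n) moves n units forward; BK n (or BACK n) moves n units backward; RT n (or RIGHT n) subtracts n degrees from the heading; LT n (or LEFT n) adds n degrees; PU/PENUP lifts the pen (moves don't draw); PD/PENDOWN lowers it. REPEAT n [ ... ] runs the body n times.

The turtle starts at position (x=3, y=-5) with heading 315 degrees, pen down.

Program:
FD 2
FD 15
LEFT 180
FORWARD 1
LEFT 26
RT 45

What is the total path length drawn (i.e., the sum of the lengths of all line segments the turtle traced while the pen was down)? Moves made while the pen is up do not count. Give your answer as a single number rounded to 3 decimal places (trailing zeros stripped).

Executing turtle program step by step:
Start: pos=(3,-5), heading=315, pen down
FD 2: (3,-5) -> (4.414,-6.414) [heading=315, draw]
FD 15: (4.414,-6.414) -> (15.021,-17.021) [heading=315, draw]
LT 180: heading 315 -> 135
FD 1: (15.021,-17.021) -> (14.314,-16.314) [heading=135, draw]
LT 26: heading 135 -> 161
RT 45: heading 161 -> 116
Final: pos=(14.314,-16.314), heading=116, 3 segment(s) drawn

Segment lengths:
  seg 1: (3,-5) -> (4.414,-6.414), length = 2
  seg 2: (4.414,-6.414) -> (15.021,-17.021), length = 15
  seg 3: (15.021,-17.021) -> (14.314,-16.314), length = 1
Total = 18

Answer: 18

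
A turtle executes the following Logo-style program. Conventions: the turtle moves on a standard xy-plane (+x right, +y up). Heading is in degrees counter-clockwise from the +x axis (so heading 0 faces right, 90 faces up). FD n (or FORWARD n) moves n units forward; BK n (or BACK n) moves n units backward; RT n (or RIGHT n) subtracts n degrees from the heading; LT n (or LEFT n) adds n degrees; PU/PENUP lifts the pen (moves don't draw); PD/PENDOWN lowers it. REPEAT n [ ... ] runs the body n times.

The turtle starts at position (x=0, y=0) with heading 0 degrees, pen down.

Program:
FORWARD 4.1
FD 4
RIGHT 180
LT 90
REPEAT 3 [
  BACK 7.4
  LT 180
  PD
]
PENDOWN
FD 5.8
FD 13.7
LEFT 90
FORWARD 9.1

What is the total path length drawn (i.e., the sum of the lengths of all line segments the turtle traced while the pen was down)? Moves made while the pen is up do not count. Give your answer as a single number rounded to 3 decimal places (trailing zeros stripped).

Answer: 58.9

Derivation:
Executing turtle program step by step:
Start: pos=(0,0), heading=0, pen down
FD 4.1: (0,0) -> (4.1,0) [heading=0, draw]
FD 4: (4.1,0) -> (8.1,0) [heading=0, draw]
RT 180: heading 0 -> 180
LT 90: heading 180 -> 270
REPEAT 3 [
  -- iteration 1/3 --
  BK 7.4: (8.1,0) -> (8.1,7.4) [heading=270, draw]
  LT 180: heading 270 -> 90
  PD: pen down
  -- iteration 2/3 --
  BK 7.4: (8.1,7.4) -> (8.1,0) [heading=90, draw]
  LT 180: heading 90 -> 270
  PD: pen down
  -- iteration 3/3 --
  BK 7.4: (8.1,0) -> (8.1,7.4) [heading=270, draw]
  LT 180: heading 270 -> 90
  PD: pen down
]
PD: pen down
FD 5.8: (8.1,7.4) -> (8.1,13.2) [heading=90, draw]
FD 13.7: (8.1,13.2) -> (8.1,26.9) [heading=90, draw]
LT 90: heading 90 -> 180
FD 9.1: (8.1,26.9) -> (-1,26.9) [heading=180, draw]
Final: pos=(-1,26.9), heading=180, 8 segment(s) drawn

Segment lengths:
  seg 1: (0,0) -> (4.1,0), length = 4.1
  seg 2: (4.1,0) -> (8.1,0), length = 4
  seg 3: (8.1,0) -> (8.1,7.4), length = 7.4
  seg 4: (8.1,7.4) -> (8.1,0), length = 7.4
  seg 5: (8.1,0) -> (8.1,7.4), length = 7.4
  seg 6: (8.1,7.4) -> (8.1,13.2), length = 5.8
  seg 7: (8.1,13.2) -> (8.1,26.9), length = 13.7
  seg 8: (8.1,26.9) -> (-1,26.9), length = 9.1
Total = 58.9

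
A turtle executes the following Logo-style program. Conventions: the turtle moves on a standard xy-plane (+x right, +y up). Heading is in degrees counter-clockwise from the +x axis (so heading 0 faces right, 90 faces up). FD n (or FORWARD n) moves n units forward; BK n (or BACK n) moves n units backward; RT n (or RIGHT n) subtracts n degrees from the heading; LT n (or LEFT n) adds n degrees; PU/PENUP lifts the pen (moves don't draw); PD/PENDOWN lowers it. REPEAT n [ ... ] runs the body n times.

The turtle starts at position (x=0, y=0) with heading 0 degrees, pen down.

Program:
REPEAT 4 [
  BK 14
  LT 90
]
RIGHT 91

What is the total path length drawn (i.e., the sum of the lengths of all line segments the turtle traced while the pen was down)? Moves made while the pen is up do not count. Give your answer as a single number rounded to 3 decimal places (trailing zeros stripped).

Answer: 56

Derivation:
Executing turtle program step by step:
Start: pos=(0,0), heading=0, pen down
REPEAT 4 [
  -- iteration 1/4 --
  BK 14: (0,0) -> (-14,0) [heading=0, draw]
  LT 90: heading 0 -> 90
  -- iteration 2/4 --
  BK 14: (-14,0) -> (-14,-14) [heading=90, draw]
  LT 90: heading 90 -> 180
  -- iteration 3/4 --
  BK 14: (-14,-14) -> (0,-14) [heading=180, draw]
  LT 90: heading 180 -> 270
  -- iteration 4/4 --
  BK 14: (0,-14) -> (0,0) [heading=270, draw]
  LT 90: heading 270 -> 0
]
RT 91: heading 0 -> 269
Final: pos=(0,0), heading=269, 4 segment(s) drawn

Segment lengths:
  seg 1: (0,0) -> (-14,0), length = 14
  seg 2: (-14,0) -> (-14,-14), length = 14
  seg 3: (-14,-14) -> (0,-14), length = 14
  seg 4: (0,-14) -> (0,0), length = 14
Total = 56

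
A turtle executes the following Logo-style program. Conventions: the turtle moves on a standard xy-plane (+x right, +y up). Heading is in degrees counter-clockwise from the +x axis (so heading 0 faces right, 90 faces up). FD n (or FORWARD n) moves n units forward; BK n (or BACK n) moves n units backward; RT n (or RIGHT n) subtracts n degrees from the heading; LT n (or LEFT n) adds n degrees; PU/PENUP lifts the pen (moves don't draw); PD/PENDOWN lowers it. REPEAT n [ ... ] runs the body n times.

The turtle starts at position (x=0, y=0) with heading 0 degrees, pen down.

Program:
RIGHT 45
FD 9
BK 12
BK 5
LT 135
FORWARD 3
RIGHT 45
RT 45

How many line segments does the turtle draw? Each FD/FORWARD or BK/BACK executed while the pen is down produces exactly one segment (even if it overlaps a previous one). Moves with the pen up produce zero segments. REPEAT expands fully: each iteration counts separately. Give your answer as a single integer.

Executing turtle program step by step:
Start: pos=(0,0), heading=0, pen down
RT 45: heading 0 -> 315
FD 9: (0,0) -> (6.364,-6.364) [heading=315, draw]
BK 12: (6.364,-6.364) -> (-2.121,2.121) [heading=315, draw]
BK 5: (-2.121,2.121) -> (-5.657,5.657) [heading=315, draw]
LT 135: heading 315 -> 90
FD 3: (-5.657,5.657) -> (-5.657,8.657) [heading=90, draw]
RT 45: heading 90 -> 45
RT 45: heading 45 -> 0
Final: pos=(-5.657,8.657), heading=0, 4 segment(s) drawn
Segments drawn: 4

Answer: 4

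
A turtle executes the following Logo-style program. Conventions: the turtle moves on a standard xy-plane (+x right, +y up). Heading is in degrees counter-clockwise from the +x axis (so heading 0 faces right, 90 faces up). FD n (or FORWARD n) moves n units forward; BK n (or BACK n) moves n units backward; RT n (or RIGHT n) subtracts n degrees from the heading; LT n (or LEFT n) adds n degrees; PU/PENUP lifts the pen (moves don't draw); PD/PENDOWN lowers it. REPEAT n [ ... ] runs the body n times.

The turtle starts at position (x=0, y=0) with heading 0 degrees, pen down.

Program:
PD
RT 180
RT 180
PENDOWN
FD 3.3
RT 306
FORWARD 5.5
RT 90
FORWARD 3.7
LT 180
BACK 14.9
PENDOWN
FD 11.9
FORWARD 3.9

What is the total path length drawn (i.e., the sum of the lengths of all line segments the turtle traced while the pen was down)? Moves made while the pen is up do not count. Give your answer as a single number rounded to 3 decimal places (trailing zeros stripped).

Answer: 43.2

Derivation:
Executing turtle program step by step:
Start: pos=(0,0), heading=0, pen down
PD: pen down
RT 180: heading 0 -> 180
RT 180: heading 180 -> 0
PD: pen down
FD 3.3: (0,0) -> (3.3,0) [heading=0, draw]
RT 306: heading 0 -> 54
FD 5.5: (3.3,0) -> (6.533,4.45) [heading=54, draw]
RT 90: heading 54 -> 324
FD 3.7: (6.533,4.45) -> (9.526,2.275) [heading=324, draw]
LT 180: heading 324 -> 144
BK 14.9: (9.526,2.275) -> (21.581,-6.483) [heading=144, draw]
PD: pen down
FD 11.9: (21.581,-6.483) -> (11.953,0.511) [heading=144, draw]
FD 3.9: (11.953,0.511) -> (8.798,2.804) [heading=144, draw]
Final: pos=(8.798,2.804), heading=144, 6 segment(s) drawn

Segment lengths:
  seg 1: (0,0) -> (3.3,0), length = 3.3
  seg 2: (3.3,0) -> (6.533,4.45), length = 5.5
  seg 3: (6.533,4.45) -> (9.526,2.275), length = 3.7
  seg 4: (9.526,2.275) -> (21.581,-6.483), length = 14.9
  seg 5: (21.581,-6.483) -> (11.953,0.511), length = 11.9
  seg 6: (11.953,0.511) -> (8.798,2.804), length = 3.9
Total = 43.2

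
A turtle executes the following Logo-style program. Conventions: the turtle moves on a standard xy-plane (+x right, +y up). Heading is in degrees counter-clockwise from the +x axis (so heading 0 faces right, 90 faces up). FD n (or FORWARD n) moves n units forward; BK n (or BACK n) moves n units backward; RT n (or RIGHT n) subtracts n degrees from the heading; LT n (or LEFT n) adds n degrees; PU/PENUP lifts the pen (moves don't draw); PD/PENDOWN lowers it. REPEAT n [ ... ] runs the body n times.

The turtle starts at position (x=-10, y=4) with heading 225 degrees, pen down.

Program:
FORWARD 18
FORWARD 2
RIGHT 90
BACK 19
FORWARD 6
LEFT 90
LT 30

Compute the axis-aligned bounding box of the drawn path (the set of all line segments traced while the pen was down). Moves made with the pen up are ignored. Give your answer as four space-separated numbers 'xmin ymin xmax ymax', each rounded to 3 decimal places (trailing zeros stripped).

Executing turtle program step by step:
Start: pos=(-10,4), heading=225, pen down
FD 18: (-10,4) -> (-22.728,-8.728) [heading=225, draw]
FD 2: (-22.728,-8.728) -> (-24.142,-10.142) [heading=225, draw]
RT 90: heading 225 -> 135
BK 19: (-24.142,-10.142) -> (-10.707,-23.577) [heading=135, draw]
FD 6: (-10.707,-23.577) -> (-14.95,-19.335) [heading=135, draw]
LT 90: heading 135 -> 225
LT 30: heading 225 -> 255
Final: pos=(-14.95,-19.335), heading=255, 4 segment(s) drawn

Segment endpoints: x in {-24.142, -22.728, -14.95, -10.707, -10}, y in {-23.577, -19.335, -10.142, -8.728, 4}
xmin=-24.142, ymin=-23.577, xmax=-10, ymax=4

Answer: -24.142 -23.577 -10 4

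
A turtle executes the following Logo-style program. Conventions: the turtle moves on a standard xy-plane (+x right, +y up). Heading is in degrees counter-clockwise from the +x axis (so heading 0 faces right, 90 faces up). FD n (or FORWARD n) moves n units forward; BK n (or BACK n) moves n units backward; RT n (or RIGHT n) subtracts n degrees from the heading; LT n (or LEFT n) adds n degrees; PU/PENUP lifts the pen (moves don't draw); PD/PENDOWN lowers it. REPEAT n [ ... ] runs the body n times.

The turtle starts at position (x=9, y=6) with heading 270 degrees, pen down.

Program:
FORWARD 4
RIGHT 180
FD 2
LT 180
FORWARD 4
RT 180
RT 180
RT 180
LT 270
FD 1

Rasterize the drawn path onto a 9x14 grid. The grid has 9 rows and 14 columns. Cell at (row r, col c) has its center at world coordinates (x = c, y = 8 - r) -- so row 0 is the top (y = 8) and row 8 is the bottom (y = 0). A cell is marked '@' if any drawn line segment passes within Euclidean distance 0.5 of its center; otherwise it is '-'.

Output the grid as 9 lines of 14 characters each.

Answer: --------------
--------------
---------@----
---------@----
---------@----
---------@----
---------@----
---------@----
---------@@---

Derivation:
Segment 0: (9,6) -> (9,2)
Segment 1: (9,2) -> (9,4)
Segment 2: (9,4) -> (9,0)
Segment 3: (9,0) -> (10,0)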